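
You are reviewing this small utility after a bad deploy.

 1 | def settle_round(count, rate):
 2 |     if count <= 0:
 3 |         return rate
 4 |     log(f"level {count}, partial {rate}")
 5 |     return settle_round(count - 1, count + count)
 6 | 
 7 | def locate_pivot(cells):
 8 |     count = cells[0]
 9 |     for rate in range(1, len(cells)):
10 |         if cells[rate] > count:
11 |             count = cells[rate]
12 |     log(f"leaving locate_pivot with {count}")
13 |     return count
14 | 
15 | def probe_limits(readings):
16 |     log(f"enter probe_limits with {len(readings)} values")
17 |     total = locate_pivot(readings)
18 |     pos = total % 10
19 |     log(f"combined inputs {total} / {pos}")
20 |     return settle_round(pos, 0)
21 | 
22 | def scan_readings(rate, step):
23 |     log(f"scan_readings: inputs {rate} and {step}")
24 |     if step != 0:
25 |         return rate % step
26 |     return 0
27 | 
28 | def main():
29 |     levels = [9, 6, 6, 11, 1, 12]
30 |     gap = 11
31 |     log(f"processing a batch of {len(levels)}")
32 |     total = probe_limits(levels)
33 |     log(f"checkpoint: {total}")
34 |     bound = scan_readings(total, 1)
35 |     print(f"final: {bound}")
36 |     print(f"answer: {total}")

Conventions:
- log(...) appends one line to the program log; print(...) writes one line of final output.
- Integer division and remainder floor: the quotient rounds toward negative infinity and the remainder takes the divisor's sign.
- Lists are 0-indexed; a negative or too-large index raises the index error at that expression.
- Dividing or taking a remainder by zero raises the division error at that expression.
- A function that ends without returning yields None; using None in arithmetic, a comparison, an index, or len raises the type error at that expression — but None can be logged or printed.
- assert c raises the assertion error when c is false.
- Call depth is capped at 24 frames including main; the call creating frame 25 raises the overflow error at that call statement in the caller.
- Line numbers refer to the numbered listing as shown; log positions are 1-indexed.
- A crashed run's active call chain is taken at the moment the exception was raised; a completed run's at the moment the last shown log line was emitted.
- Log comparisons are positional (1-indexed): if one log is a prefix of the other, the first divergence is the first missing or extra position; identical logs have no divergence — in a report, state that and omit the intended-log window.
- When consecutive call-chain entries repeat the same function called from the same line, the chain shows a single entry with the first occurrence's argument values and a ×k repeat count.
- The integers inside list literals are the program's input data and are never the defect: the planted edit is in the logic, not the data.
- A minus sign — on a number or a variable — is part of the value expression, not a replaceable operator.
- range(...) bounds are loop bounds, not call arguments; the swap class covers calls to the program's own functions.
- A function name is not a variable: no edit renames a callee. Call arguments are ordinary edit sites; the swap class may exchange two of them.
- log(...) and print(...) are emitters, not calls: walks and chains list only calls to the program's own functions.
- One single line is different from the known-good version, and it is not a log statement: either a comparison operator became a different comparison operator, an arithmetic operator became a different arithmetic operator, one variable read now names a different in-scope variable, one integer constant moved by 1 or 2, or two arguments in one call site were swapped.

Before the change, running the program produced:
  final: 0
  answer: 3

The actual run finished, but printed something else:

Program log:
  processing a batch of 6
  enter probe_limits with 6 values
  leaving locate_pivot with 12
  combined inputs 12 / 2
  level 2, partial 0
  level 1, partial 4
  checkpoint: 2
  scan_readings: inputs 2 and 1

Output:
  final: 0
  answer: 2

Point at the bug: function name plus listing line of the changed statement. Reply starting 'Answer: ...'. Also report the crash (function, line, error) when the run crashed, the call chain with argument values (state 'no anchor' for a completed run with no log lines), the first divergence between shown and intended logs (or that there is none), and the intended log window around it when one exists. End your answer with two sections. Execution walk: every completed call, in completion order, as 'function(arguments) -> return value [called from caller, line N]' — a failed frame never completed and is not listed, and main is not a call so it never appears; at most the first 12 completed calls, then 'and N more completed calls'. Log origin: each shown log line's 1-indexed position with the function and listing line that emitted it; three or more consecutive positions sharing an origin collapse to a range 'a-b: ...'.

Answer: the defect is in settle_round at line 5.
The tell: The earliest visible damage is log position 6 — 'level 1, partial 4' rather than the intended 'level 1, partial 2'.
Call chain: main -> scan_readings(2, 1) (called at line 34).
First divergence: at position 6 the run shows 'level 1, partial 4' where the working version logs 'level 1, partial 2'.
Intended log window:
  4: combined inputs 12 / 2
  5: level 2, partial 0
  6: level 1, partial 2
  7: checkpoint: 3
Execution walk:
  locate_pivot([9, 6, 6, 11, 1, 12]) -> 12  [called from probe_limits, line 17]
  settle_round(0, 2) -> 2  [called from settle_round, line 5]
  settle_round(1, 4) -> 2  [called from settle_round, line 5]
  settle_round(2, 0) -> 2  [called from probe_limits, line 20]
  probe_limits([9, 6, 6, 11, 1, 12]) -> 2  [called from main, line 32]
  scan_readings(2, 1) -> 0  [called from main, line 34]
Origin of each log line:
  1: emitted by main (line 31)
  2: emitted by probe_limits (line 16)
  3: emitted by locate_pivot (line 12)
  4: emitted by probe_limits (line 19)
  5: emitted by settle_round (line 4)
  6: emitted by settle_round (line 4)
  7: emitted by main (line 33)
  8: emitted by scan_readings (line 23)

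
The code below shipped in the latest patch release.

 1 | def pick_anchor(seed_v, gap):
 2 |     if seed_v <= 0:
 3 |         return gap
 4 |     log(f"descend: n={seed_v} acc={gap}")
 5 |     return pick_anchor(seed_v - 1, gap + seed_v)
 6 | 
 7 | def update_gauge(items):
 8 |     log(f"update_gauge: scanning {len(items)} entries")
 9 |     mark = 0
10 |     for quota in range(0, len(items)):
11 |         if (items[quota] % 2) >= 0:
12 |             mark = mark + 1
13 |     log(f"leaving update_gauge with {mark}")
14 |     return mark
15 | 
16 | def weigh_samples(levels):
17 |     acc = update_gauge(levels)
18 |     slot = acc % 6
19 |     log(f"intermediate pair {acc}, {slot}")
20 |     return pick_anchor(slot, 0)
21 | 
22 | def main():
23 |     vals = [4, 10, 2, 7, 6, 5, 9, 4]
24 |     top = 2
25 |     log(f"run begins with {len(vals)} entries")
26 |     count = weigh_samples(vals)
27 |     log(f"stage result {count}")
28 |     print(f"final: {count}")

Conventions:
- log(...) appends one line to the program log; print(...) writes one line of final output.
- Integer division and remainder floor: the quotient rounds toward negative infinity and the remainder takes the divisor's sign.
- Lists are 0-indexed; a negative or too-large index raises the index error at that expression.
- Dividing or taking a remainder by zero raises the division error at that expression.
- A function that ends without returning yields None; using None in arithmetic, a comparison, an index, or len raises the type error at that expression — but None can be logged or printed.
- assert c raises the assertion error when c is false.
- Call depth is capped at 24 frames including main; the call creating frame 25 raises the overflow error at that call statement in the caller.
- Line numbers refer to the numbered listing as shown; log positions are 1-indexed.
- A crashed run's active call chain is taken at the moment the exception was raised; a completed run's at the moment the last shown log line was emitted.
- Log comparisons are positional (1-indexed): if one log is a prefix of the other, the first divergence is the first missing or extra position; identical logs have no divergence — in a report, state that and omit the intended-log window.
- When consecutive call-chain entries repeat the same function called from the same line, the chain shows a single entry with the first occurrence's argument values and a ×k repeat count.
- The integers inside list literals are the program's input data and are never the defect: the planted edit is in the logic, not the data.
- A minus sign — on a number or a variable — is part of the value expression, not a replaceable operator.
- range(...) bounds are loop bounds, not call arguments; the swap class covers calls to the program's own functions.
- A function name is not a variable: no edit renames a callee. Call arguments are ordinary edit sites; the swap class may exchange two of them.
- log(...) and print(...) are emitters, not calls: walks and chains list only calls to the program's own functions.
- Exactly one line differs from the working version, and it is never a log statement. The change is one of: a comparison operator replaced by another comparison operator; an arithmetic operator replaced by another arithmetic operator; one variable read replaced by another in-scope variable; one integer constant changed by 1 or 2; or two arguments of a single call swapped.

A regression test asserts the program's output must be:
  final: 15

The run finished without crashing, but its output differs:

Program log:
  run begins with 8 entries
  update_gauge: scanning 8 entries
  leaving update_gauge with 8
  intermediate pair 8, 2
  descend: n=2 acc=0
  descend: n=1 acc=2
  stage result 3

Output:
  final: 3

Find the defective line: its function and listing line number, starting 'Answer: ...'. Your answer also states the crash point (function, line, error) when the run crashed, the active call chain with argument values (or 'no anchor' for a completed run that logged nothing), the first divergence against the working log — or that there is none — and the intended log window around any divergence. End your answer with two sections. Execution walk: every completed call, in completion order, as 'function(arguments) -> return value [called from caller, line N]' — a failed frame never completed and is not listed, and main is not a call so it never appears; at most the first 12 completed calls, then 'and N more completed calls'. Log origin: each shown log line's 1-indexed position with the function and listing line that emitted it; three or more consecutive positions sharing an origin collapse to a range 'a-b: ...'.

Answer: the defect is in update_gauge at line 11.
Key fact: The log first diverges at position 3: the faulty run prints 'leaving update_gauge with 8' where the working version prints 'leaving update_gauge with 5'.
Call chain: main.
First divergence: position 3 — shown 'leaving update_gauge with 8', intended 'leaving update_gauge with 5'.
Intended log window:
  1: run begins with 8 entries
  2: update_gauge: scanning 8 entries
  3: leaving update_gauge with 5
  4: intermediate pair 5, 5
Execution walk:
  update_gauge([4, 10, 2, 7, 6, 5, 9, 4]) -> 8  [called from weigh_samples, line 17]
  pick_anchor(0, 3) -> 3  [called from pick_anchor, line 5]
  pick_anchor(1, 2) -> 3  [called from pick_anchor, line 5]
  pick_anchor(2, 0) -> 3  [called from weigh_samples, line 20]
  weigh_samples([4, 10, 2, 7, 6, 5, 9, 4]) -> 3  [called from main, line 26]
Log origins:
  1: logged in main at line 25
  2: logged in update_gauge at line 8
  3: logged in update_gauge at line 13
  4: logged in weigh_samples at line 19
  5: logged in pick_anchor at line 4
  6: logged in pick_anchor at line 4
  7: logged in main at line 27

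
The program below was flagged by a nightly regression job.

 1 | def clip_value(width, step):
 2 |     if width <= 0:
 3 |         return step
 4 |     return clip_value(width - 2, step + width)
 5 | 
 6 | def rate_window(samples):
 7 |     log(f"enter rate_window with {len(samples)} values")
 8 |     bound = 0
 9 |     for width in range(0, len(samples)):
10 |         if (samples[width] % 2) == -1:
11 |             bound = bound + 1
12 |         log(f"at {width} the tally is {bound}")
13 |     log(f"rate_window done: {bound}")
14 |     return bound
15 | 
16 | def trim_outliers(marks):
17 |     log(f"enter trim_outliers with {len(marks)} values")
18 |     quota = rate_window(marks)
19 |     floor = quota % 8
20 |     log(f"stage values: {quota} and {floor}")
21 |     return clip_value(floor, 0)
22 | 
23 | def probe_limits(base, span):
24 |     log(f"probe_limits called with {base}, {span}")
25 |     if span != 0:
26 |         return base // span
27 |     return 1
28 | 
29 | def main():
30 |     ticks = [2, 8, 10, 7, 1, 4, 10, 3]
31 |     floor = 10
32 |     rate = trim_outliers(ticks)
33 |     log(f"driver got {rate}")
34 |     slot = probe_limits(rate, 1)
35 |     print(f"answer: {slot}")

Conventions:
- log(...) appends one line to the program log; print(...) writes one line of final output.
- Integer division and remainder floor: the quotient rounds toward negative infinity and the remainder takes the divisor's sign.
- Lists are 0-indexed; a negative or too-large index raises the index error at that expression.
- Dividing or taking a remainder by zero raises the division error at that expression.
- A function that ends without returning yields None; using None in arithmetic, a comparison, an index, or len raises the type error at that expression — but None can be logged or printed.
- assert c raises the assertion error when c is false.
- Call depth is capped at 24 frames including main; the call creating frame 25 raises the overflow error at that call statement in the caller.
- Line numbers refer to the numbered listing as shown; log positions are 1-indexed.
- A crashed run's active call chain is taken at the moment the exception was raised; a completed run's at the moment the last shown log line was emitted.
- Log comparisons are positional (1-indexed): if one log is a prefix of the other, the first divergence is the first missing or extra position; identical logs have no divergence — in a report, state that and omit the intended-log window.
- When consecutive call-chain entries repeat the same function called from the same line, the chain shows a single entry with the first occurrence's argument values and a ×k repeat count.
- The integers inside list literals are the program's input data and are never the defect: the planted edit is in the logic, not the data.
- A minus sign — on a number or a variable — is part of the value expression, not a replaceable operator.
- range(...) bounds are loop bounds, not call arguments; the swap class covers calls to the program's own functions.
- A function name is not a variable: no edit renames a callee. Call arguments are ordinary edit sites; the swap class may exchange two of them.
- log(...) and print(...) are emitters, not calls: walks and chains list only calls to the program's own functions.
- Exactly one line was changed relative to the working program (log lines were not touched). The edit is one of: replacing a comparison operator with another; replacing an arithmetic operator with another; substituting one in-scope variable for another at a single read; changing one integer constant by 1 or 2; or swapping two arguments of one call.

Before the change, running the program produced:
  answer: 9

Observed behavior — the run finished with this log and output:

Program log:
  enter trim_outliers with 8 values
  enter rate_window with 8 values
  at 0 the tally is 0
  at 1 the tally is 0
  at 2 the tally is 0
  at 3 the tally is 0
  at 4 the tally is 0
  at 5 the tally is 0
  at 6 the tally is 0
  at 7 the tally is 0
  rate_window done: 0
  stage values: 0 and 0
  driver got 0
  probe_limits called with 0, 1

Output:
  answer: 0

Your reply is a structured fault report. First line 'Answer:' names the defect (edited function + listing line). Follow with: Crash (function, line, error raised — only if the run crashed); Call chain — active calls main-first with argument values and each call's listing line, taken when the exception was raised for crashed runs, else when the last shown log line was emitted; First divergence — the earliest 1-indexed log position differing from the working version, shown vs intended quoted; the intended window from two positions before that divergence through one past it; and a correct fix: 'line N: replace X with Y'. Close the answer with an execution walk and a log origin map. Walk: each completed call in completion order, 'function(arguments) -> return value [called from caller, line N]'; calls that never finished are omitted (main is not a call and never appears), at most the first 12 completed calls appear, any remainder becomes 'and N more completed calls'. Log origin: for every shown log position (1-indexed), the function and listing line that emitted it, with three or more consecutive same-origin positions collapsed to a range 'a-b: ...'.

Answer: the defect is in rate_window at line 10.
Core observation: The log first diverges at position 3: the faulty run prints 'at 0 the tally is 0' where the working version prints 'at 0 the tally is 1'.
Call chain: main -> probe_limits(0, 1) (called at line 34).
First divergence: at position 3 the run shows 'at 0 the tally is 0' where the working version logs 'at 0 the tally is 1'.
Intended log window:
  1: enter trim_outliers with 8 values
  2: enter rate_window with 8 values
  3: at 0 the tally is 1
  4: at 1 the tally is 2
Execution walk:
  rate_window([2, 8, 10, 7, 1, 4, 10, 3]) -> 0  [called from trim_outliers, line 18]
  clip_value(0, 0) -> 0  [called from trim_outliers, line 21]
  trim_outliers([2, 8, 10, 7, 1, 4, 10, 3]) -> 0  [called from main, line 32]
  probe_limits(0, 1) -> 0  [called from main, line 34]
Log origins:
  1 — trim_outliers, line 17
  2 — rate_window, line 7
  3-10 — rate_window, line 12
  11 — rate_window, line 13
  12 — trim_outliers, line 20
  13 — main, line 33
  14 — probe_limits, line 24
A correct fix: line 10: replace `-1` with `0`.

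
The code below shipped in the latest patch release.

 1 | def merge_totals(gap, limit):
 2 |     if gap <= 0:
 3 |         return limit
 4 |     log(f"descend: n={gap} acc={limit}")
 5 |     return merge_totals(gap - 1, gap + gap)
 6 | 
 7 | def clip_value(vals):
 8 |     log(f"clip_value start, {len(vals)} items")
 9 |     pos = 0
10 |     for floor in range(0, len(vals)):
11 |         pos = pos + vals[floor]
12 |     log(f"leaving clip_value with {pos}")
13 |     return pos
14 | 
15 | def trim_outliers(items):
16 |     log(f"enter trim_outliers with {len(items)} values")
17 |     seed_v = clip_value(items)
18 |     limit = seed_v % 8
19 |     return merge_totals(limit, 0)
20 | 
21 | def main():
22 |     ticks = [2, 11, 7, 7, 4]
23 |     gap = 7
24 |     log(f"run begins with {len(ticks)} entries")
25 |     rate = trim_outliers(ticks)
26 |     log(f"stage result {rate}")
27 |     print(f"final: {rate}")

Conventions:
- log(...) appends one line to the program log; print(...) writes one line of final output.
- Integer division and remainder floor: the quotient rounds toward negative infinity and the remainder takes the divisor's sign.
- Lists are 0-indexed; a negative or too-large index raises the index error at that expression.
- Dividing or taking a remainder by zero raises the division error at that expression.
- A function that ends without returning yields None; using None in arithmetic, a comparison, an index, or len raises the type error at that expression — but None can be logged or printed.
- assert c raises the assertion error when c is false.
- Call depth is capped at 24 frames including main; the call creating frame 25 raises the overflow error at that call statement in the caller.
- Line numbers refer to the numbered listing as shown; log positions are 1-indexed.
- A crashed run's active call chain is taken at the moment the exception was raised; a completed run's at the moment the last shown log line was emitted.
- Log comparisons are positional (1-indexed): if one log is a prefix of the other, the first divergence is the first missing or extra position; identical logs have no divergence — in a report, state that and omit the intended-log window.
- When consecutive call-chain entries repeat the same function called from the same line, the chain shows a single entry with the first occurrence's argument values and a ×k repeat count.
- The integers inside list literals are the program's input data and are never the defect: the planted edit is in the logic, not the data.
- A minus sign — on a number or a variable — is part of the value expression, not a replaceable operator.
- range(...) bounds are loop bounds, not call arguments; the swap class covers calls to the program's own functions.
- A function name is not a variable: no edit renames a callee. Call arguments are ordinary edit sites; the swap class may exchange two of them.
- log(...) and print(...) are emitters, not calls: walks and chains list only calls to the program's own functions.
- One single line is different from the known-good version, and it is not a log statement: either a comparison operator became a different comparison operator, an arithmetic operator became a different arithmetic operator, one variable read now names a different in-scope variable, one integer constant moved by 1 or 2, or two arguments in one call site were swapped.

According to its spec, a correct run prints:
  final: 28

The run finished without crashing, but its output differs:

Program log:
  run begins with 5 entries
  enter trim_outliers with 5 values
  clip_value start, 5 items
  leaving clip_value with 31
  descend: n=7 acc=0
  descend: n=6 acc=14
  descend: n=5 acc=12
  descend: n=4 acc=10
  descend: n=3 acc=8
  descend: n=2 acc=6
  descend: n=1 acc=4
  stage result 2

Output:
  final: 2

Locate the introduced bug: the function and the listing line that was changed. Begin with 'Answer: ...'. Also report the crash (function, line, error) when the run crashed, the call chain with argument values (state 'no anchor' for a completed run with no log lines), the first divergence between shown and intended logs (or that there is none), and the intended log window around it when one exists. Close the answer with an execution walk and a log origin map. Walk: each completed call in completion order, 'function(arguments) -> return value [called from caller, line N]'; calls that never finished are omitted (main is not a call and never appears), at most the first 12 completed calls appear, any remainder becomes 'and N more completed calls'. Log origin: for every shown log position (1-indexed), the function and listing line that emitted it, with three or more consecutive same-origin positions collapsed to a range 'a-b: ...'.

Answer: the defect is in merge_totals at line 5.
Key fact: At log position 6 the runs split — shown 'descend: n=6 acc=14', but the working version logs 'descend: n=6 acc=7'.
Call chain: main.
First divergence: position 6; shown 'descend: n=6 acc=14' vs intended 'descend: n=6 acc=7'.
Intended log window:
  4: leaving clip_value with 31
  5: descend: n=7 acc=0
  6: descend: n=6 acc=7
  7: descend: n=5 acc=13
Execution walk:
  clip_value([2, 11, 7, 7, 4]) -> 31  [called from trim_outliers, line 17]
  merge_totals(0, 2) -> 2  [called from merge_totals, line 5]
  merge_totals(1, 4) -> 2  [called from merge_totals, line 5]
  merge_totals(2, 6) -> 2  [called from merge_totals, line 5]
  merge_totals(3, 8) -> 2  [called from merge_totals, line 5]
  merge_totals(4, 10) -> 2  [called from merge_totals, line 5]
  merge_totals(5, 12) -> 2  [called from merge_totals, line 5]
  merge_totals(6, 14) -> 2  [called from merge_totals, line 5]
  merge_totals(7, 0) -> 2  [called from trim_outliers, line 19]
  trim_outliers([2, 11, 7, 7, 4]) -> 2  [called from main, line 25]
Log origins:
  1: logged in main at line 24
  2: logged in trim_outliers at line 16
  3: logged in clip_value at line 8
  4: logged in clip_value at line 12
  5-11: logged in merge_totals at line 4
  12: logged in main at line 26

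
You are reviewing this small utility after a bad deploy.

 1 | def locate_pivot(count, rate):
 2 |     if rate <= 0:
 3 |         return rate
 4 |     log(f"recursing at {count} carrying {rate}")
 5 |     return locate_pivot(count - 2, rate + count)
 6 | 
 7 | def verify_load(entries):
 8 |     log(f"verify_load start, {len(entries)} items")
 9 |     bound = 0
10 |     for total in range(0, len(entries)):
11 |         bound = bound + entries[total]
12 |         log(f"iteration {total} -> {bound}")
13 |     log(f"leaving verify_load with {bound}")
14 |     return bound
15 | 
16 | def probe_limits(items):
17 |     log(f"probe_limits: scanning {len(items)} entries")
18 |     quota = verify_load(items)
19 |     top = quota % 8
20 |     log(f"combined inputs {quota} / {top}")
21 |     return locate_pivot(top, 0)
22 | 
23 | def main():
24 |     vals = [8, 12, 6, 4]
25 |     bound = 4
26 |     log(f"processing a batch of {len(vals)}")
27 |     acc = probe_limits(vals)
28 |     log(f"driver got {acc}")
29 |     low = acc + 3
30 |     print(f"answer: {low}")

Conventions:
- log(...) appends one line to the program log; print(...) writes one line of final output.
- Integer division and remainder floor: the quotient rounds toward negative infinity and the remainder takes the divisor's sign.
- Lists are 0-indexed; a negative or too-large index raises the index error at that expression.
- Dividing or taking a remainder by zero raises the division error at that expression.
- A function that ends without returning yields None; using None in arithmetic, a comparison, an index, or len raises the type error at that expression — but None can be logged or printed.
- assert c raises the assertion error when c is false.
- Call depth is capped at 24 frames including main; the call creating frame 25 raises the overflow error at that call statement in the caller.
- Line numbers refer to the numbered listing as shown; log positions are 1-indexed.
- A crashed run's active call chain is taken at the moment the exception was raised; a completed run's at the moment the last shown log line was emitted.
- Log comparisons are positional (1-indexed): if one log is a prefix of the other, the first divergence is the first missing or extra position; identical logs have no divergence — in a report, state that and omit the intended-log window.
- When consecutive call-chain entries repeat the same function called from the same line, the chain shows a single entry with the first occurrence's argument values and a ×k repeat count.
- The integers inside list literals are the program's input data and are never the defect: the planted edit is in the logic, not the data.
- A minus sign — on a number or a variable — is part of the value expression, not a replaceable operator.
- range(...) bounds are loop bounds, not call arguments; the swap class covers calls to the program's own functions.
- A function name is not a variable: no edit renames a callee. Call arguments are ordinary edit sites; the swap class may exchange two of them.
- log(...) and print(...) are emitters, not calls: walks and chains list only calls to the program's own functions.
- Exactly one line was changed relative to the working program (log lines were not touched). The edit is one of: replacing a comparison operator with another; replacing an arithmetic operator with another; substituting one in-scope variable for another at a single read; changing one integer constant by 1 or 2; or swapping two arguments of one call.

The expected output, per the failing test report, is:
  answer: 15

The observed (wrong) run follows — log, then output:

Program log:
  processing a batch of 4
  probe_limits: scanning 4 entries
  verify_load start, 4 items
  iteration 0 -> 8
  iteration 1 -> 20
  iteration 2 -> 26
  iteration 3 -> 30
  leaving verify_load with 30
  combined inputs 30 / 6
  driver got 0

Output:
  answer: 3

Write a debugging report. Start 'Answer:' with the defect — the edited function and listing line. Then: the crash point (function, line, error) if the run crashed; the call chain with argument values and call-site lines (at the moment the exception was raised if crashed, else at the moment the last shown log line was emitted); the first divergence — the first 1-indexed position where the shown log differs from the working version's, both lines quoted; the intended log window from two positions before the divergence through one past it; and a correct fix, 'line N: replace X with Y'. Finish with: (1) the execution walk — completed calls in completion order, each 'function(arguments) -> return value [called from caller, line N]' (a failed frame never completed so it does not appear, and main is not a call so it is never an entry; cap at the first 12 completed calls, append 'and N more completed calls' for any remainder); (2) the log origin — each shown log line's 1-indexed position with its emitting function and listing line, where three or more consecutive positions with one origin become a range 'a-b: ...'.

Answer: the defect is in locate_pivot at line 2.
Key fact: Log line 10 is where behavior first shows: 'driver got 0' appears instead of 'recursing at 6 carrying 0'.
Call chain: main.
First divergence: position 10; shown 'driver got 0' vs intended 'recursing at 6 carrying 0'.
Intended log window:
  8: leaving verify_load with 30
  9: combined inputs 30 / 6
  10: recursing at 6 carrying 0
  11: recursing at 4 carrying 6
Execution walk:
  verify_load([8, 12, 6, 4]) -> 30  [called from probe_limits, line 18]
  locate_pivot(6, 0) -> 0  [called from probe_limits, line 21]
  probe_limits([8, 12, 6, 4]) -> 0  [called from main, line 27]
Origin of each log line:
  1: emitted by main (line 26)
  2: emitted by probe_limits (line 17)
  3: emitted by verify_load (line 8)
  4-7: emitted by verify_load (line 12)
  8: emitted by verify_load (line 13)
  9: emitted by probe_limits (line 20)
  10: emitted by main (line 28)
A correct fix: line 2: replace `rate` with `count`.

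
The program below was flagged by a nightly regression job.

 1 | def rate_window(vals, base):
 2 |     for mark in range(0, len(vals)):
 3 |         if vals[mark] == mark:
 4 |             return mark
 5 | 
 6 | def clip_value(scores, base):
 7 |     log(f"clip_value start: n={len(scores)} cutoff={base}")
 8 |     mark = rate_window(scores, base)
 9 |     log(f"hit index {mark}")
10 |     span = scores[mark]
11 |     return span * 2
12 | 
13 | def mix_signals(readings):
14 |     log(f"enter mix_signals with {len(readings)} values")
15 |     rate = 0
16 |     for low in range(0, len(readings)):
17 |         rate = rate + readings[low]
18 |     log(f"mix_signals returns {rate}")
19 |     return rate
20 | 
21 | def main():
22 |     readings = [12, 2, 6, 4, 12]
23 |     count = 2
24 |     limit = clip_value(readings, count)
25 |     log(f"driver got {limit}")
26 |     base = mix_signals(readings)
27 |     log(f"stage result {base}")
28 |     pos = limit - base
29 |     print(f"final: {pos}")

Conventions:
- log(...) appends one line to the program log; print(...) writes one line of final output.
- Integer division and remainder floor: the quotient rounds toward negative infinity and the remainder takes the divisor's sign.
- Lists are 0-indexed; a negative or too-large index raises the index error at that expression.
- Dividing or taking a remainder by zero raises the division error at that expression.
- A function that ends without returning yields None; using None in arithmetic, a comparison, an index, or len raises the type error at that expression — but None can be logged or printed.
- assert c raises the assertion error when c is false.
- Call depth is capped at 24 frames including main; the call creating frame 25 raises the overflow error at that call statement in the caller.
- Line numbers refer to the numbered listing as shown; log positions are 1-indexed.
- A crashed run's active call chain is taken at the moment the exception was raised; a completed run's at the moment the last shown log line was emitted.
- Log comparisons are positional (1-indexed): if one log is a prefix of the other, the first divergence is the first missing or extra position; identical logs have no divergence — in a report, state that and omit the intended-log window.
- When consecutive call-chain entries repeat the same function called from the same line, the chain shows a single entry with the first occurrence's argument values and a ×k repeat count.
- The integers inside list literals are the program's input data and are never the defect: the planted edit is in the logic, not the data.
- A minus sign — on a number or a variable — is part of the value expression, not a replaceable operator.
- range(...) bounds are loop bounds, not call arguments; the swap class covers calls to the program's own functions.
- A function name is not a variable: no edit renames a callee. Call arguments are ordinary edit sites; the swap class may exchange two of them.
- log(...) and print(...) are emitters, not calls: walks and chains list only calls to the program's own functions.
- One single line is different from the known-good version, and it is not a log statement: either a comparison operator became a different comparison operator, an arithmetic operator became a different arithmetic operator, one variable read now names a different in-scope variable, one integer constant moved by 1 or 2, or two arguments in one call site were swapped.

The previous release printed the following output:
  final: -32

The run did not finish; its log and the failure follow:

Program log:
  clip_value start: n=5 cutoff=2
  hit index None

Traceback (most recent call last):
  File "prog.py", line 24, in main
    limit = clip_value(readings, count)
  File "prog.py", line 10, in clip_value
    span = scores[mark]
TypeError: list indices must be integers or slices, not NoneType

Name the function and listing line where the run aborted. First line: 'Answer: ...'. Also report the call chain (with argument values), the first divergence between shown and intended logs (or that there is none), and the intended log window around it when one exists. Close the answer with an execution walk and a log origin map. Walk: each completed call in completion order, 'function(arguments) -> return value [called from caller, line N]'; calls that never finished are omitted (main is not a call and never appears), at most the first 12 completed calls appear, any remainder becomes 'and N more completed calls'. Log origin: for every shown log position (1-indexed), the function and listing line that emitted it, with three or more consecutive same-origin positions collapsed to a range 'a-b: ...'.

Answer: the error was raised in clip_value, line 10.
The tell: The log first diverges at position 2: the faulty run prints 'hit index None' where the working version prints 'hit index 1'.
Call chain: main -> clip_value([12, 2, 6, 4, 12], 2) (called at line 24).
First divergence: at position 2 the run shows 'hit index None' where the working version logs 'hit index 1'.
Intended log window:
  1: clip_value start: n=5 cutoff=2
  2: hit index 1
  3: driver got 4
Execution walk:
  rate_window([12, 2, 6, 4, 12], 2) -> None  [called from clip_value, line 8]
Origin of each log line:
  1: logged in clip_value at line 7
  2: logged in clip_value at line 9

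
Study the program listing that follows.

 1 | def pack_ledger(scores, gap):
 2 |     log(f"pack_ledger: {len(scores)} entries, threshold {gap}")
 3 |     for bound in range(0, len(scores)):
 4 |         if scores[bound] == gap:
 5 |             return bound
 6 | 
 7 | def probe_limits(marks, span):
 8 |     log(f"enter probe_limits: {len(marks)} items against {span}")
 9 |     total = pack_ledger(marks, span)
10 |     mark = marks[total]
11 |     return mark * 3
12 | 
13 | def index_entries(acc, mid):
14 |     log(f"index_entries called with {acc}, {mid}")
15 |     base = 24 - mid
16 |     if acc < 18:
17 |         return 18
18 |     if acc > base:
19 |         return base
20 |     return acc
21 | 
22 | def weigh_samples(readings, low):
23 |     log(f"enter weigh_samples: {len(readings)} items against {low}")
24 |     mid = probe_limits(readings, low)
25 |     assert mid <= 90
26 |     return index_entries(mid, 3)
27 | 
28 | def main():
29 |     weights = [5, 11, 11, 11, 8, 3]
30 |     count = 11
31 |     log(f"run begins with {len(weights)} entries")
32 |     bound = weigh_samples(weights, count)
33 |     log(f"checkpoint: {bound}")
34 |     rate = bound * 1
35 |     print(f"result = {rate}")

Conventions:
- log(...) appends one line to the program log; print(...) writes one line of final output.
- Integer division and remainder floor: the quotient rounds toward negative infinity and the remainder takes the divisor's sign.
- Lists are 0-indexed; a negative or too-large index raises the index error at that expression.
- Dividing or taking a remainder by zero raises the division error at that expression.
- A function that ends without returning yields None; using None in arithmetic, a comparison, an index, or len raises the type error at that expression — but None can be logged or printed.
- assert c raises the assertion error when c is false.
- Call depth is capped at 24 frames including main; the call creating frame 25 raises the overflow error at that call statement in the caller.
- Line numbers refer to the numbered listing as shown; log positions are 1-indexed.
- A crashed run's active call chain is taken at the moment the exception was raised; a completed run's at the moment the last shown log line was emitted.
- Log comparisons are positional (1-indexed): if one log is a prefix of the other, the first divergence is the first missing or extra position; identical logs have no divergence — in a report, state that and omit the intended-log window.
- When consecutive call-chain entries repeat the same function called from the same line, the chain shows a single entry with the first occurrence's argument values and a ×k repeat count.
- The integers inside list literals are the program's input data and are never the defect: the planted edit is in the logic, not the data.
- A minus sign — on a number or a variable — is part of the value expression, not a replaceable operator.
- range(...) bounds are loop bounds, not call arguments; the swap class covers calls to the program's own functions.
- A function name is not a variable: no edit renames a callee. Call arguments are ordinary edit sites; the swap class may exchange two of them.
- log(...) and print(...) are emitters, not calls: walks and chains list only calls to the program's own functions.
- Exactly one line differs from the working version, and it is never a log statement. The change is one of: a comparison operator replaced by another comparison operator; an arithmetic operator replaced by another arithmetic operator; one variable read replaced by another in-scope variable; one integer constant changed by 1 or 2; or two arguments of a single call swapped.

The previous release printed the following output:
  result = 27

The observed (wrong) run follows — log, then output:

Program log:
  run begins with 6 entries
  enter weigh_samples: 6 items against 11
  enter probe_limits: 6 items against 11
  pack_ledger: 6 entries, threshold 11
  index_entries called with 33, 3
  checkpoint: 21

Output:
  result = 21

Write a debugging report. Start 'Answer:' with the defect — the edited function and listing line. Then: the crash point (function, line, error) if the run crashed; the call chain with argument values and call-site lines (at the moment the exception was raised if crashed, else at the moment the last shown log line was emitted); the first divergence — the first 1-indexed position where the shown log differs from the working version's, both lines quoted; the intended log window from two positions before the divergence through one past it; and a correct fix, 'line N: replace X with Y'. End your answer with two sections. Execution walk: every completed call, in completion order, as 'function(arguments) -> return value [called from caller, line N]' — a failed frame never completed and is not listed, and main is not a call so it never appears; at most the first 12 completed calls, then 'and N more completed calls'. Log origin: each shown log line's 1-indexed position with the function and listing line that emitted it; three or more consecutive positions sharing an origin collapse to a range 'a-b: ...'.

Answer: the defect is in index_entries at line 15.
Core observation: Position 6 is the first bad log line: 'checkpoint: 21' should read 'checkpoint: 27'.
Call chain: main.
First divergence: position 6; shown 'checkpoint: 21' vs intended 'checkpoint: 27'.
Intended log window:
  4: pack_ledger: 6 entries, threshold 11
  5: index_entries called with 33, 3
  6: checkpoint: 27
Execution walk:
  pack_ledger([5, 11, 11, 11, 8, 3], 11) -> 1  [called from probe_limits, line 9]
  probe_limits([5, 11, 11, 11, 8, 3], 11) -> 33  [called from weigh_samples, line 24]
  index_entries(33, 3) -> 21  [called from weigh_samples, line 26]
  weigh_samples([5, 11, 11, 11, 8, 3], 11) -> 21  [called from main, line 32]
Origin of each log line:
  1: logged in main at line 31
  2: logged in weigh_samples at line 23
  3: logged in probe_limits at line 8
  4: logged in pack_ledger at line 2
  5: logged in index_entries at line 14
  6: logged in main at line 33
A correct fix: line 15: replace `-` with `+`.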